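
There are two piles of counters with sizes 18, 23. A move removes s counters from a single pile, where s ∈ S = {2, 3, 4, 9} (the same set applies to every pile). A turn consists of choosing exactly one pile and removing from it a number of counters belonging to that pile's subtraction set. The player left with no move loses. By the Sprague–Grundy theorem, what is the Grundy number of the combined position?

2

All piles use S = {2, 3, 4, 9}:
G(0) = 0
G(1) = mex{} = 0
G(2) = mex{0} = 1
G(3) = mex{0,0} = 1
G(4) = mex{1,0,0} = 2
G(5) = mex{1,1,0} = 2
G(6) = mex{2,1,1} = 0
G(7) = mex{2,2,1} = 0
G(8) = mex{0,2,2} = 1
G(9) = mex{0,0,2,0} = 1
G(10) = mex{1,0,0,0} = 2
G(11) = mex{1,1,0,1} = 2
G(12) = mex{2,1,1,1} = 0
G(13) = mex{2,2,1,2} = 0
G(14) = mex{0,2,2,2} = 1
G(15) = mex{0,0,2,0} = 1
G(16) = mex{1,0,0,0} = 2
G(17) = mex{1,1,0,1} = 2
G(18) = mex{2,1,1,1} = 0
G(19) = mex{2,2,1,2} = 0
G(20) = mex{0,2,2,2} = 1
G(21) = mex{0,0,2,0} = 1
G(22) = mex{1,0,0,0} = 2
G(23) = mex{1,1,0,1} = 2
Pile A: G(18) = 0.
Pile B: G(23) = 2.
Combined Grundy value = 0 ⊕ 2 = 2.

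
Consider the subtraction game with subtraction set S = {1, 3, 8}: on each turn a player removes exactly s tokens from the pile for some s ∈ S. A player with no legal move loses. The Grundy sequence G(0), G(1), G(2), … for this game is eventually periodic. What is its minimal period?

n :  0  1  2  3  4  5  6  7  8  9 10 11 12 13 14 15 16 17 18 19 20 21 22 23
G :  0  1  0  1  0  1  0  1  2  3  2  0  1  0  1  0  1  0  1  2  3  2  0  1
G(n+11) = G(n) holds for n = 0,…,7 (a full window of length max(S) = 8), so the sequence is purely periodic with period 11.

11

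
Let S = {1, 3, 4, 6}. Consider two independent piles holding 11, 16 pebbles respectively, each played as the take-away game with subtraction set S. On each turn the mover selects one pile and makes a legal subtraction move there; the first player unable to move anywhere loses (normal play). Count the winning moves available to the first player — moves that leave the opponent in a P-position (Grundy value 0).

2

All piles use S = {1, 3, 4, 6}:
G(0) = 0
G(1) = mex{0} = 1
G(2) = mex{1} = 0
G(3) = mex{0,0} = 1
G(4) = mex{1,1,0} = 2
G(5) = mex{2,0,1} = 3
G(6) = mex{3,1,0,0} = 2
G(7) = mex{2,2,1,1} = 0
G(8) = mex{0,3,2,0} = 1
G(9) = mex{1,2,3,1} = 0
G(10) = mex{0,0,2,2} = 1
G(11) = mex{1,1,0,3} = 2
G(12) = mex{2,0,1,2} = 3
G(13) = mex{3,1,0,0} = 2
G(14) = mex{2,2,1,1} = 0
G(15) = mex{0,3,2,0} = 1
G(16) = mex{1,2,3,1} = 0
Pile A: G(11) = 2.
Pile B: G(16) = 0.
Combined Grundy value = 2 ⊕ 0 = 2.
A winning move leaves total XOR = 0, i.e. changes one component's Grundy value g to g ⊕ X where X is the current total.
Pile A: need g' = 2⊕2 = 0. Options: 11−1→G=1, 11−3→G=1, 11−4→G=0, 11−6→G=3. Hits: 1.
Pile B: need g' = 0⊕2 = 2. Options: 16−1→G=1, 16−3→G=2, 16−4→G=3, 16−6→G=1. Hits: 1.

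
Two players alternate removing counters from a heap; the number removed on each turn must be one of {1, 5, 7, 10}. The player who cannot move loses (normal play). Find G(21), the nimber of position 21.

G(0) = 0
G(1) = mex{0} = 1
G(2) = mex{1} = 0
G(3) = mex{0} = 1
G(4) = mex{1} = 0
G(5) = mex{0,0} = 1
G(6) = mex{1,1} = 0
G(7) = mex{0,0,0} = 1
G(8) = mex{1,1,1} = 0
G(9) = mex{0,0,0} = 1
G(10) = mex{1,1,1,0} = 2
G(11) = mex{2,0,0,1} = 3
G(12) = mex{3,1,1,0} = 2
G(13) = mex{2,0,0,1} = 3
G(14) = mex{3,1,1,0} = 2
G(15) = mex{2,2,0,1} = 3
G(16) = mex{3,3,1,0} = 2
G(17) = mex{2,2,2,1} = 0
G(18) = mex{0,3,3,0} = 1
G(19) = mex{1,2,2,1} = 0
G(20) = mex{0,3,3,2} = 1
G(21) = mex{1,2,2,3} = 0

0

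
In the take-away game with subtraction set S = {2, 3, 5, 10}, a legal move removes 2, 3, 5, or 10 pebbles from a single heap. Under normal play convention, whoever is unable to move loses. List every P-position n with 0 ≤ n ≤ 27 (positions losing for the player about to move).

0, 1, 7, 8, 14, 15, 21, 22

n :  0  1  2  3  4  5  6  7  8  9 10 11 12 13 14 15 16 17 18 19 20 21 22 23 24 25 26 27
G :  0  0  1  1  2  2  3  0  0  1  1  2  2  3  0  0  1  1  2  2  3  0  0  1  1  2  2  3
P-positions are exactly the n with G(n) = 0.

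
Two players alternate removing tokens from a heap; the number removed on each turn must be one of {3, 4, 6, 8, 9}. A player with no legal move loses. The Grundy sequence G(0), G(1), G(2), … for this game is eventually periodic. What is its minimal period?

G(0) = 0
G(1) = mex{} = 0
G(2) = mex{} = 0
G(3) = mex{0} = 1
G(4) = mex{0,0} = 1
G(5) = mex{0,0} = 1
G(6) = mex{1,0,0} = 2
G(7) = mex{1,1,0} = 2
G(8) = mex{1,1,0,0} = 2
G(9) = mex{2,1,1,0,0} = 3
G(10) = mex{2,2,1,0,0} = 3
G(11) = mex{2,2,1,1,0} = 3
G(12) = mex{3,2,2,1,1} = 0
G(13) = mex{3,3,2,1,1} = 0
G(14) = mex{3,3,2,2,1} = 0
G(15) = mex{0,3,3,2,2} = 1
G(16) = mex{0,0,3,2,2} = 1
G(17) = mex{0,0,3,3,2} = 1
G(18) = mex{1,0,0,3,3} = 2
G(19) = mex{1,1,0,3,3} = 2
G(20) = mex{1,1,0,0,3} = 2
G(21) = mex{2,1,1,0,0} = 3
G(22) = mex{2,2,1,0,0} = 3
G(23) = mex{2,2,1,1,0} = 3
G(24) = mex{3,2,2,1,1} = 0
G(25) = mex{3,3,2,1,1} = 0
G(n+12) = G(n) holds for n = 0,…,8 (a full window of length max(S) = 9), so the sequence is purely periodic with period 12.

12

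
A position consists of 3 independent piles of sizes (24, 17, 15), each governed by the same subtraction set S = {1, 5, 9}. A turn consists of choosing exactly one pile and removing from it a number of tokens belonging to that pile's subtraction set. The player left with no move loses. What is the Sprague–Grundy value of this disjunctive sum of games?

0

All piles use S = {1, 5, 9}:
n :  0  1  2  3  4  5  6  7  8  9 10 11 12 13 14 15 16 17 18 19 20 21 22 23 24
G :  0  1  0  1  0  1  0  1  0  1  0  1  0  1  0  1  0  1  0  1  0  1  0  1  0
Pile A: G(24) = 0.
Pile B: G(17) = 1.
Pile C: G(15) = 1.
Combined Grundy value = 0 ⊕ 1 ⊕ 1 = 0.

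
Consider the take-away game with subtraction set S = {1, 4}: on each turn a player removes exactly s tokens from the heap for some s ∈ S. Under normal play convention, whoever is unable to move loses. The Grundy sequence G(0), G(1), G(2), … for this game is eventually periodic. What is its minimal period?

5

n :  0  1  2  3  4  5  6  7  8  9 10 11 12 13 14
G :  0  1  0  1  2  0  1  0  1  2  0  1  0  1  2
G(n+5) = G(n) holds for n = 0,…,3 (a full window of length max(S) = 4), so the sequence is purely periodic with period 5.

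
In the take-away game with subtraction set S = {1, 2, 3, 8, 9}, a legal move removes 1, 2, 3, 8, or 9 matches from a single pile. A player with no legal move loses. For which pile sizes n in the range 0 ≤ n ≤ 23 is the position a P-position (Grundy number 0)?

0, 4, 10, 14, 20

G(0) = 0
G(1) = mex{0} = 1
G(2) = mex{1,0} = 2
G(3) = mex{2,1,0} = 3
G(4) = mex{3,2,1} = 0
G(5) = mex{0,3,2} = 1
G(6) = mex{1,0,3} = 2
G(7) = mex{2,1,0} = 3
G(8) = mex{3,2,1,0} = 4
G(9) = mex{4,3,2,1,0} = 5
G(10) = mex{5,4,3,2,1} = 0
G(11) = mex{0,5,4,3,2} = 1
G(12) = mex{1,0,5,0,3} = 2
G(13) = mex{2,1,0,1,0} = 3
G(14) = mex{3,2,1,2,1} = 0
G(15) = mex{0,3,2,3,2} = 1
G(16) = mex{1,0,3,4,3} = 2
G(17) = mex{2,1,0,5,4} = 3
G(18) = mex{3,2,1,0,5} = 4
G(19) = mex{4,3,2,1,0} = 5
G(20) = mex{5,4,3,2,1} = 0
G(21) = mex{0,5,4,3,2} = 1
G(22) = mex{1,0,5,0,3} = 2
G(23) = mex{2,1,0,1,0} = 3
P-positions are exactly the n with G(n) = 0.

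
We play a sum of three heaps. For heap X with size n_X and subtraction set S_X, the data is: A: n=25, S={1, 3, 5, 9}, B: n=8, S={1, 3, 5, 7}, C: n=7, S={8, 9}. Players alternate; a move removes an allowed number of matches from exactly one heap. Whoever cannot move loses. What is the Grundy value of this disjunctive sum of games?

1

Heap A, S = {1, 3, 5, 9}:
G(0) = 0
G(1) = mex{0} = 1
G(2) = mex{1} = 0
G(3) = mex{0,0} = 1
G(4) = mex{1,1} = 0
G(5) = mex{0,0,0} = 1
G(6) = mex{1,1,1} = 0
G(7) = mex{0,0,0} = 1
G(8) = mex{1,1,1} = 0
G(9) = mex{0,0,0,0} = 1
G(10) = mex{1,1,1,1} = 0
G(11) = mex{0,0,0,0} = 1
G(12) = mex{1,1,1,1} = 0
G(13) = mex{0,0,0,0} = 1
G(14) = mex{1,1,1,1} = 0
G(15) = mex{0,0,0,0} = 1
G(16) = mex{1,1,1,1} = 0
G(17) = mex{0,0,0,0} = 1
G(18) = mex{1,1,1,1} = 0
G(19) = mex{0,0,0,0} = 1
G(20) = mex{1,1,1,1} = 0
G(21) = mex{0,0,0,0} = 1
G(22) = mex{1,1,1,1} = 0
G(23) = mex{0,0,0,0} = 1
G(24) = mex{1,1,1,1} = 0
G(25) = mex{0,0,0,0} = 1
G_A(25) = 1.
Heap B, S = {1, 3, 5, 7}:
n : 0 1 2 3 4 5 6 7 8
G : 0 1 0 1 0 1 0 1 0
G_B(8) = 0.
Heap C, S = {8, 9}:
G(0) = 0
G(1) = mex{} = 0
G(2) = mex{} = 0
G(3) = mex{} = 0
G(4) = mex{} = 0
G(5) = mex{} = 0
G(6) = mex{} = 0
G(7) = mex{} = 0
G_C(7) = 0.
Combined Grundy value = 1 ⊕ 0 ⊕ 0 = 1.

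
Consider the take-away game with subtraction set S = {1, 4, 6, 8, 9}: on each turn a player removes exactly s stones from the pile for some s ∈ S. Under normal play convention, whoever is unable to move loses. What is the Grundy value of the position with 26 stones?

G(0) = 0
G(1) = mex{0} = 1
G(2) = mex{1} = 0
G(3) = mex{0} = 1
G(4) = mex{1,0} = 2
G(5) = mex{2,1} = 0
G(6) = mex{0,0,0} = 1
G(7) = mex{1,1,1} = 0
G(8) = mex{0,2,0,0} = 1
G(9) = mex{1,0,1,1,0} = 2
G(10) = mex{2,1,2,0,1} = 3
G(11) = mex{3,0,0,1,0} = 2
G(12) = mex{2,1,1,2,1} = 0
G(13) = mex{0,2,0,0,2} = 1
G(14) = mex{1,3,1,1,0} = 2
G(15) = mex{2,2,2,0,1} = 3
G(16) = mex{3,0,3,1,0} = 2
G(17) = mex{2,1,2,2,1} = 0
G(18) = mex{0,2,0,3,2} = 1
G(19) = mex{1,3,1,2,3} = 0
G(20) = mex{0,2,2,0,2} = 1
G(21) = mex{1,0,3,1,0} = 2
G(22) = mex{2,1,2,2,1} = 0
G(23) = mex{0,0,0,3,2} = 1
G(24) = mex{1,1,1,2,3} = 0
G(25) = mex{0,2,0,0,2} = 1
G(26) = mex{1,0,1,1,0} = 2

2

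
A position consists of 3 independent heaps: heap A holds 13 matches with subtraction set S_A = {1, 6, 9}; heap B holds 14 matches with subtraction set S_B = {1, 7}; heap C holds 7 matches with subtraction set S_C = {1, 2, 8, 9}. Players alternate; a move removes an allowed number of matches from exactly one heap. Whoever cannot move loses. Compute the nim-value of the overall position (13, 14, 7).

0

Heap A, S = {1, 6, 9}:
n :  0  1  2  3  4  5  6  7  8  9 10 11 12 13
G :  0  1  0  1  0  1  2  0  1  2  3  2  0  1
G_A(13) = 1.
Heap B, S = {1, 7}:
n :  0  1  2  3  4  5  6  7  8  9 10 11 12 13 14
G :  0  1  0  1  0  1  0  1  0  1  0  1  0  1  0
G_B(14) = 0.
Heap C, S = {1, 2, 8, 9}:
G(0) = 0
G(1) = mex{0} = 1
G(2) = mex{1,0} = 2
G(3) = mex{2,1} = 0
G(4) = mex{0,2} = 1
G(5) = mex{1,0} = 2
G(6) = mex{2,1} = 0
G(7) = mex{0,2} = 1
G_C(7) = 1.
Combined Grundy value = 1 ⊕ 0 ⊕ 1 = 0.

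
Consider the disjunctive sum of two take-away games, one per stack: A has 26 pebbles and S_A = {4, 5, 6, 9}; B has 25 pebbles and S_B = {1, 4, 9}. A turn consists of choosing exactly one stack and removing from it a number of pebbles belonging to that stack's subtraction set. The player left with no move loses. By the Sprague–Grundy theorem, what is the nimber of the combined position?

0

Stack A, S = {4, 5, 6, 9}:
G(0) = 0
G(1) = mex{} = 0
G(2) = mex{} = 0
G(3) = mex{} = 0
G(4) = mex{0} = 1
G(5) = mex{0,0} = 1
G(6) = mex{0,0,0} = 1
G(7) = mex{0,0,0} = 1
G(8) = mex{1,0,0} = 2
G(9) = mex{1,1,0,0} = 2
G(10) = mex{1,1,1,0} = 2
G(11) = mex{1,1,1,0} = 2
G(12) = mex{2,1,1,0} = 3
G(13) = mex{2,2,1,1} = 0
G(14) = mex{2,2,2,1} = 0
G(15) = mex{2,2,2,1} = 0
G(16) = mex{3,2,2,1} = 0
G(17) = mex{0,3,2,2} = 1
G(18) = mex{0,0,3,2} = 1
G(19) = mex{0,0,0,2} = 1
G(20) = mex{0,0,0,2} = 1
G(21) = mex{1,0,0,3} = 2
G(22) = mex{1,1,0,0} = 2
G(23) = mex{1,1,1,0} = 2
G(24) = mex{1,1,1,0} = 2
G(25) = mex{2,1,1,0} = 3
G(26) = mex{2,2,1,1} = 0
G_A(26) = 0.
Stack B, S = {1, 4, 9}:
n :  0  1  2  3  4  5  6  7  8  9 10 11 12 13 14 15 16 17 18 19 20 21 22 23 24 25
G :  0  1  0  1  2  0  1  0  1  2  0  1  0  1  2  0  1  0  1  2  0  1  0  1  2  0
G_B(25) = 0.
Combined Grundy value = 0 ⊕ 0 = 0.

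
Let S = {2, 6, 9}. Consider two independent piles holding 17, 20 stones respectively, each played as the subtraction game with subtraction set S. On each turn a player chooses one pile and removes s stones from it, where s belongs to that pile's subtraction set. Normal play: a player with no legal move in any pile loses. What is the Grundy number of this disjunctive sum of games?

1

All piles use S = {2, 6, 9}:
n :  0  1  2  3  4  5  6  7  8  9 10 11 12 13 14 15 16 17 18 19 20
G :  0  0  1  1  0  0  1  1  0  2  1  3  0  2  1  0  0  1  1  0  0
Pile A: G(17) = 1.
Pile B: G(20) = 0.
Combined Grundy value = 1 ⊕ 0 = 1.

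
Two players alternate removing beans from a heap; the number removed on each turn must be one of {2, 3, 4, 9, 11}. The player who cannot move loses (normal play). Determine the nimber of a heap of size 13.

0

G(0) = 0
G(1) = mex{} = 0
G(2) = mex{0} = 1
G(3) = mex{0,0} = 1
G(4) = mex{1,0,0} = 2
G(5) = mex{1,1,0} = 2
G(6) = mex{2,1,1} = 0
G(7) = mex{2,2,1} = 0
G(8) = mex{0,2,2} = 1
G(9) = mex{0,0,2,0} = 1
G(10) = mex{1,0,0,0} = 2
G(11) = mex{1,1,0,1,0} = 2
G(12) = mex{2,1,1,1,0} = 3
G(13) = mex{2,2,1,2,1} = 0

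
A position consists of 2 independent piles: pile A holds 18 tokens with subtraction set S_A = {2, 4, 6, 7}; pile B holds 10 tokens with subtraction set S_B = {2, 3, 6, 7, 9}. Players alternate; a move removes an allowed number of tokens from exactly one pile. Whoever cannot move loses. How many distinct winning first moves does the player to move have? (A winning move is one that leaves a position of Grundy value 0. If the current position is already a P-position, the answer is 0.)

2

Pile A, S = {2, 4, 6, 7}:
n :  0  1  2  3  4  5  6  7  8  9 10 11 12 13 14 15 16 17 18
G :  0  0  1  1  2  2  3  3  4  0  0  1  1  2  2  3  3  4  0
G_A(18) = 0.
Pile B, S = {2, 3, 6, 7, 9}:
n :  0  1  2  3  4  5  6  7  8  9 10
G :  0  0  1  1  2  0  3  1  2  2  3
G_B(10) = 3.
Combined Grundy value = 0 ⊕ 3 = 3.
A winning move leaves total XOR = 0, i.e. changes one component's Grundy value g to g ⊕ X where X is the current total.
Pile A: need g' = 0⊕3 = 3. Options: 18−2→G=3, 18−4→G=2, 18−6→G=1, 18−7→G=1. Hits: 1.
Pile B: need g' = 3⊕3 = 0. Options: 10−2→G=2, 10−3→G=1, 10−6→G=2, 10−7→G=1, 10−9→G=0. Hits: 1.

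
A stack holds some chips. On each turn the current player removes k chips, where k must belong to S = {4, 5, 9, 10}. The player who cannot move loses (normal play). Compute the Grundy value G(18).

1

G(0) = 0
G(1) = mex{} = 0
G(2) = mex{} = 0
G(3) = mex{} = 0
G(4) = mex{0} = 1
G(5) = mex{0,0} = 1
G(6) = mex{0,0} = 1
G(7) = mex{0,0} = 1
G(8) = mex{1,0} = 2
G(9) = mex{1,1,0} = 2
G(10) = mex{1,1,0,0} = 2
G(11) = mex{1,1,0,0} = 2
G(12) = mex{2,1,0,0} = 3
G(13) = mex{2,2,1,0} = 3
G(14) = mex{2,2,1,1} = 0
G(15) = mex{2,2,1,1} = 0
G(16) = mex{3,2,1,1} = 0
G(17) = mex{3,3,2,1} = 0
G(18) = mex{0,3,2,2} = 1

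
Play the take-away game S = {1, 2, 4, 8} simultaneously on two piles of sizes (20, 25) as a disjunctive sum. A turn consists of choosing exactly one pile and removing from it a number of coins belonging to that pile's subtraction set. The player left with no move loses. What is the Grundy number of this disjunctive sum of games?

3

All piles use S = {1, 2, 4, 8}:
n :  0  1  2  3  4  5  6  7  8  9 10 11 12 13 14 15 16 17 18 19 20 21 22 23 24 25
G :  0  1  2  0  1  2  0  1  2  0  1  2  0  1  2  0  1  2  0  1  2  0  1  2  0  1
Pile A: G(20) = 2.
Pile B: G(25) = 1.
Combined Grundy value = 2 ⊕ 1 = 3.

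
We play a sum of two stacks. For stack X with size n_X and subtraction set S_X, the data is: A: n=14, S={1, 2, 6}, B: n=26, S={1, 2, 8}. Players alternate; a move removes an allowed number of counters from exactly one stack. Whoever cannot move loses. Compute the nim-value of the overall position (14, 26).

Stack A, S = {1, 2, 6}:
G(0) = 0
G(1) = mex{0} = 1
G(2) = mex{1,0} = 2
G(3) = mex{2,1} = 0
G(4) = mex{0,2} = 1
G(5) = mex{1,0} = 2
G(6) = mex{2,1,0} = 3
G(7) = mex{3,2,1} = 0
G(8) = mex{0,3,2} = 1
G(9) = mex{1,0,0} = 2
G(10) = mex{2,1,1} = 0
G(11) = mex{0,2,2} = 1
G(12) = mex{1,0,3} = 2
G(13) = mex{2,1,0} = 3
G(14) = mex{3,2,1} = 0
G_A(14) = 0.
Stack B, S = {1, 2, 8}:
G(0) = 0
G(1) = mex{0} = 1
G(2) = mex{1,0} = 2
G(3) = mex{2,1} = 0
G(4) = mex{0,2} = 1
G(5) = mex{1,0} = 2
G(6) = mex{2,1} = 0
G(7) = mex{0,2} = 1
G(8) = mex{1,0,0} = 2
G(9) = mex{2,1,1} = 0
G(10) = mex{0,2,2} = 1
G(11) = mex{1,0,0} = 2
G(12) = mex{2,1,1} = 0
G(13) = mex{0,2,2} = 1
G(14) = mex{1,0,0} = 2
G(15) = mex{2,1,1} = 0
G(16) = mex{0,2,2} = 1
G(17) = mex{1,0,0} = 2
G(18) = mex{2,1,1} = 0
G(19) = mex{0,2,2} = 1
G(20) = mex{1,0,0} = 2
G(21) = mex{2,1,1} = 0
G(22) = mex{0,2,2} = 1
G(23) = mex{1,0,0} = 2
G(24) = mex{2,1,1} = 0
G(25) = mex{0,2,2} = 1
G(26) = mex{1,0,0} = 2
G_B(26) = 2.
Combined Grundy value = 0 ⊕ 2 = 2.

2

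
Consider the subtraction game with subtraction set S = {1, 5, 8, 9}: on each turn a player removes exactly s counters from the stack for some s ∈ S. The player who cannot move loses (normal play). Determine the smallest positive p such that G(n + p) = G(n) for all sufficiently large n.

n :  0  1  2  3  4  5  6  7  8  9 10 11 12 13 14 15 16 17 18 19 20 21 22 23 24 25 26 27 28 29 30 31 32 33
G :  0  1  0  1  0  1  0  1  2  3  2  3  2  3  2  3  0  1  0  1  0  1  0  1  2  3  2  3  2  3  2  3  0  1
G(n+16) = G(n) holds for n = 0,…,8 (a full window of length max(S) = 9), so the sequence is purely periodic with period 16.

16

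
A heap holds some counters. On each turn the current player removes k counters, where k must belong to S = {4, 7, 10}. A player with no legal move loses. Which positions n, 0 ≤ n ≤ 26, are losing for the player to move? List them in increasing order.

0, 1, 2, 3, 14, 15, 16, 17

G(0) = 0
G(1) = mex{} = 0
G(2) = mex{} = 0
G(3) = mex{} = 0
G(4) = mex{0} = 1
G(5) = mex{0} = 1
G(6) = mex{0} = 1
G(7) = mex{0,0} = 1
G(8) = mex{1,0} = 2
G(9) = mex{1,0} = 2
G(10) = mex{1,0,0} = 2
G(11) = mex{1,1,0} = 2
G(12) = mex{2,1,0} = 3
G(13) = mex{2,1,0} = 3
G(14) = mex{2,1,1} = 0
G(15) = mex{2,2,1} = 0
G(16) = mex{3,2,1} = 0
G(17) = mex{3,2,1} = 0
G(18) = mex{0,2,2} = 1
G(19) = mex{0,3,2} = 1
G(20) = mex{0,3,2} = 1
G(21) = mex{0,0,2} = 1
G(22) = mex{1,0,3} = 2
G(23) = mex{1,0,3} = 2
G(24) = mex{1,0,0} = 2
G(25) = mex{1,1,0} = 2
G(26) = mex{2,1,0} = 3
P-positions are exactly the n with G(n) = 0.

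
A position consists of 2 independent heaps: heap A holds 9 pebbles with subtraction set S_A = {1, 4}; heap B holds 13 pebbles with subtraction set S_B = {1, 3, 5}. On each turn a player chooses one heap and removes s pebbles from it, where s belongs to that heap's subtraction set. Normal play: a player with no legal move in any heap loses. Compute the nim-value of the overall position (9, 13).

Heap A, S = {1, 4}:
n : 0 1 2 3 4 5 6 7 8 9
G : 0 1 0 1 2 0 1 0 1 2
G_A(9) = 2.
Heap B, S = {1, 3, 5}:
n :  0  1  2  3  4  5  6  7  8  9 10 11 12 13
G :  0  1  0  1  0  1  0  1  0  1  0  1  0  1
G_B(13) = 1.
Combined Grundy value = 2 ⊕ 1 = 3.

3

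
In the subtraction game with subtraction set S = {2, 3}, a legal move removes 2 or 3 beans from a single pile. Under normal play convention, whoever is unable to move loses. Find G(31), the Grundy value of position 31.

0

n :  0  1  2  3  4  5  6  7  8  9 10 11 12 13 14 15 16 17 18 19 20 21 22 23 24 25 26 27 28 29 30 31
G :  0  0  1  1  2  0  0  1  1  2  0  0  1  1  2  0  0  1  1  2  0  0  1  1  2  0  0  1  1  2  0  0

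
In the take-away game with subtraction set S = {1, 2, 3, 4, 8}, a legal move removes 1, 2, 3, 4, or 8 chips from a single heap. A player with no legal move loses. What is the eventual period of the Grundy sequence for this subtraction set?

5

G(0) = 0
G(1) = mex{0} = 1
G(2) = mex{1,0} = 2
G(3) = mex{2,1,0} = 3
G(4) = mex{3,2,1,0} = 4
G(5) = mex{4,3,2,1} = 0
G(6) = mex{0,4,3,2} = 1
G(7) = mex{1,0,4,3} = 2
G(8) = mex{2,1,0,4,0} = 3
G(9) = mex{3,2,1,0,1} = 4
G(10) = mex{4,3,2,1,2} = 0
G(11) = mex{0,4,3,2,3} = 1
G(12) = mex{1,0,4,3,4} = 2
G(13) = mex{2,1,0,4,0} = 3
G(14) = mex{3,2,1,0,1} = 4
G(n+5) = G(n) holds for n = 0,…,7 (a full window of length max(S) = 8), so the sequence is purely periodic with period 5.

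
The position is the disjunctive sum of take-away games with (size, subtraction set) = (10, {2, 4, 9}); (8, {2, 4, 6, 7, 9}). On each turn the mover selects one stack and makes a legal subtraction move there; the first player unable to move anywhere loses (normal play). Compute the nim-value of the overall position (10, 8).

Stack A, S = {2, 4, 9}:
n :  0  1  2  3  4  5  6  7  8  9 10
G :  0  0  1  1  2  2  0  0  1  1  2
G_A(10) = 2.
Stack B, S = {2, 4, 6, 7, 9}:
G(0) = 0
G(1) = mex{} = 0
G(2) = mex{0} = 1
G(3) = mex{0} = 1
G(4) = mex{1,0} = 2
G(5) = mex{1,0} = 2
G(6) = mex{2,1,0} = 3
G(7) = mex{2,1,0,0} = 3
G(8) = mex{3,2,1,0} = 4
G_B(8) = 4.
Combined Grundy value = 2 ⊕ 4 = 6.

6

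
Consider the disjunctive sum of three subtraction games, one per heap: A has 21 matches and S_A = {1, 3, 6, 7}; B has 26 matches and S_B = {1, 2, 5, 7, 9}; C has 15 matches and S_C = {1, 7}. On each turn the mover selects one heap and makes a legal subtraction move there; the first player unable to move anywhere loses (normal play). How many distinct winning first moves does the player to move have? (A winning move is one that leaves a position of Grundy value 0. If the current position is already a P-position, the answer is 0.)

5

Heap A, S = {1, 3, 6, 7}:
G(0) = 0
G(1) = mex{0} = 1
G(2) = mex{1} = 0
G(3) = mex{0,0} = 1
G(4) = mex{1,1} = 0
G(5) = mex{0,0} = 1
G(6) = mex{1,1,0} = 2
G(7) = mex{2,0,1,0} = 3
G(8) = mex{3,1,0,1} = 2
G(9) = mex{2,2,1,0} = 3
G(10) = mex{3,3,0,1} = 2
G(11) = mex{2,2,1,0} = 3
G(12) = mex{3,3,2,1} = 0
G(13) = mex{0,2,3,2} = 1
G(14) = mex{1,3,2,3} = 0
G(15) = mex{0,0,3,2} = 1
G(16) = mex{1,1,2,3} = 0
G(17) = mex{0,0,3,2} = 1
G(18) = mex{1,1,0,3} = 2
G(19) = mex{2,0,1,0} = 3
G(20) = mex{3,1,0,1} = 2
G(21) = mex{2,2,1,0} = 3
G_A(21) = 3.
Heap B, S = {1, 2, 5, 7, 9}:
n :  0  1  2  3  4  5  6  7  8  9 10 11 12 13 14 15 16 17 18 19 20 21 22 23 24 25 26
G :  0  1  2  0  1  2  0  1  2  3  4  5  3  4  0  1  2  0  1  2  0  1  2  3  4  5  3
G_B(26) = 3.
Heap C, S = {1, 7}:
G(0) = 0
G(1) = mex{0} = 1
G(2) = mex{1} = 0
G(3) = mex{0} = 1
G(4) = mex{1} = 0
G(5) = mex{0} = 1
G(6) = mex{1} = 0
G(7) = mex{0,0} = 1
G(8) = mex{1,1} = 0
G(9) = mex{0,0} = 1
G(10) = mex{1,1} = 0
G(11) = mex{0,0} = 1
G(12) = mex{1,1} = 0
G(13) = mex{0,0} = 1
G(14) = mex{1,1} = 0
G(15) = mex{0,0} = 1
G_C(15) = 1.
Combined Grundy value = 3 ⊕ 3 ⊕ 1 = 1.
A winning move leaves total XOR = 0, i.e. changes one component's Grundy value g to g ⊕ X where X is the current total.
Heap A: need g' = 3⊕1 = 2. Options: 21−1→G=2, 21−3→G=2, 21−6→G=1, 21−7→G=0. Hits: 2.
Heap B: need g' = 3⊕1 = 2. Options: 26−1→G=5, 26−2→G=4, 26−5→G=1, 26−7→G=2, 26−9→G=0. Hits: 1.
Heap C: need g' = 1⊕1 = 0. Options: 15−1→G=0, 15−7→G=0. Hits: 2.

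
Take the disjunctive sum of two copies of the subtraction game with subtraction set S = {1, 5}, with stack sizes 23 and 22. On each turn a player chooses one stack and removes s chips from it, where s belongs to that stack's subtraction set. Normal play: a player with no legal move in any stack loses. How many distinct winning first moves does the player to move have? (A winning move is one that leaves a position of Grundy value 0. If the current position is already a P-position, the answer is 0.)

4

All stacks use S = {1, 5}:
n :  0  1  2  3  4  5  6  7  8  9 10 11 12 13 14 15 16 17 18 19 20 21 22 23
G :  0  1  0  1  0  1  0  1  0  1  0  1  0  1  0  1  0  1  0  1  0  1  0  1
Stack A: G(23) = 1.
Stack B: G(22) = 0.
Combined Grundy value = 1 ⊕ 0 = 1.
A winning move leaves total XOR = 0, i.e. changes one component's Grundy value g to g ⊕ X where X is the current total.
Stack A: need g' = 1⊕1 = 0. Options: 23−1→G=0, 23−5→G=0. Hits: 2.
Stack B: need g' = 0⊕1 = 1. Options: 22−1→G=1, 22−5→G=1. Hits: 2.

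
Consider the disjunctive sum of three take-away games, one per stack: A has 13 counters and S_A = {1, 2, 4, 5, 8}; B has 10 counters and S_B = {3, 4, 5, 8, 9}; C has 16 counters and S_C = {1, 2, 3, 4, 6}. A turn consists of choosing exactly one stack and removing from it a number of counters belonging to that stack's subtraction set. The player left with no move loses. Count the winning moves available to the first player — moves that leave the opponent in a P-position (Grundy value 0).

6

Stack A, S = {1, 2, 4, 5, 8}:
n :  0  1  2  3  4  5  6  7  8  9 10 11 12 13
G :  0  1  2  0  1  2  0  1  2  0  1  2  0  1
G_A(13) = 1.
Stack B, S = {3, 4, 5, 8, 9}:
n :  0  1  2  3  4  5  6  7  8  9 10
G :  0  0  0  1  1  1  2  2  2  3  3
G_B(10) = 3.
Stack C, S = {1, 2, 3, 4, 6}:
n :  0  1  2  3  4  5  6  7  8  9 10 11 12 13 14 15 16
G :  0  1  2  3  4  0  1  2  3  4  0  1  2  3  4  0  1
G_C(16) = 1.
Combined Grundy value = 1 ⊕ 3 ⊕ 1 = 3.
A winning move leaves total XOR = 0, i.e. changes one component's Grundy value g to g ⊕ X where X is the current total.
Stack A: need g' = 1⊕3 = 2. Options: 13−1→G=0, 13−2→G=2, 13−4→G=0, 13−5→G=2, 13−8→G=2. Hits: 3.
Stack B: need g' = 3⊕3 = 0. Options: 10−3→G=2, 10−4→G=2, 10−5→G=1, 10−8→G=0, 10−9→G=0. Hits: 2.
Stack C: need g' = 1⊕3 = 2. Options: 16−1→G=0, 16−2→G=4, 16−3→G=3, 16−4→G=2, 16−6→G=0. Hits: 1.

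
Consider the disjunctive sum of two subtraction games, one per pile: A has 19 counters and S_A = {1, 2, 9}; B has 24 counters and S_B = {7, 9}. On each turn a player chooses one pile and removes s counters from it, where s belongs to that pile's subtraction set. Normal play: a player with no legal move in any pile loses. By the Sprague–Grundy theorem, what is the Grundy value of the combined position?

2

Pile A, S = {1, 2, 9}:
G(0) = 0
G(1) = mex{0} = 1
G(2) = mex{1,0} = 2
G(3) = mex{2,1} = 0
G(4) = mex{0,2} = 1
G(5) = mex{1,0} = 2
G(6) = mex{2,1} = 0
G(7) = mex{0,2} = 1
G(8) = mex{1,0} = 2
G(9) = mex{2,1,0} = 3
G(10) = mex{3,2,1} = 0
G(11) = mex{0,3,2} = 1
G(12) = mex{1,0,0} = 2
G(13) = mex{2,1,1} = 0
G(14) = mex{0,2,2} = 1
G(15) = mex{1,0,0} = 2
G(16) = mex{2,1,1} = 0
G(17) = mex{0,2,2} = 1
G(18) = mex{1,0,3} = 2
G(19) = mex{2,1,0} = 3
G_A(19) = 3.
Pile B, S = {7, 9}:
G(0) = 0
G(1) = mex{} = 0
G(2) = mex{} = 0
G(3) = mex{} = 0
G(4) = mex{} = 0
G(5) = mex{} = 0
G(6) = mex{} = 0
G(7) = mex{0} = 1
G(8) = mex{0} = 1
G(9) = mex{0,0} = 1
G(10) = mex{0,0} = 1
G(11) = mex{0,0} = 1
G(12) = mex{0,0} = 1
G(13) = mex{0,0} = 1
G(14) = mex{1,0} = 2
G(15) = mex{1,0} = 2
G(16) = mex{1,1} = 0
G(17) = mex{1,1} = 0
G(18) = mex{1,1} = 0
G(19) = mex{1,1} = 0
G(20) = mex{1,1} = 0
G(21) = mex{2,1} = 0
G(22) = mex{2,1} = 0
G(23) = mex{0,2} = 1
G(24) = mex{0,2} = 1
G_B(24) = 1.
Combined Grundy value = 3 ⊕ 1 = 2.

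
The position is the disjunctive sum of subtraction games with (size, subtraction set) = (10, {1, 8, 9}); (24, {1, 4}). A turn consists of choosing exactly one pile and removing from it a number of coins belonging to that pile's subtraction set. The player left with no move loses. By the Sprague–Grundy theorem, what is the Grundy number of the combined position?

Pile A, S = {1, 8, 9}:
G(0) = 0
G(1) = mex{0} = 1
G(2) = mex{1} = 0
G(3) = mex{0} = 1
G(4) = mex{1} = 0
G(5) = mex{0} = 1
G(6) = mex{1} = 0
G(7) = mex{0} = 1
G(8) = mex{1,0} = 2
G(9) = mex{2,1,0} = 3
G(10) = mex{3,0,1} = 2
G_A(10) = 2.
Pile B, S = {1, 4}:
n :  0  1  2  3  4  5  6  7  8  9 10 11 12 13 14 15 16 17 18 19 20 21 22 23 24
G :  0  1  0  1  2  0  1  0  1  2  0  1  0  1  2  0  1  0  1  2  0  1  0  1  2
G_B(24) = 2.
Combined Grundy value = 2 ⊕ 2 = 0.

0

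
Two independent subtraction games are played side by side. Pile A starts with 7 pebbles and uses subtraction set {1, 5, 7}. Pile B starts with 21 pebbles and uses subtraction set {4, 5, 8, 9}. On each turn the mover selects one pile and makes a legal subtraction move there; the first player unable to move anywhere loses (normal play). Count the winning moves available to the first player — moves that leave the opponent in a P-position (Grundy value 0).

1

Pile A, S = {1, 5, 7}:
n : 0 1 2 3 4 5 6 7
G : 0 1 0 1 0 1 0 1
G_A(7) = 1.
Pile B, S = {4, 5, 8, 9}:
G(0) = 0
G(1) = mex{} = 0
G(2) = mex{} = 0
G(3) = mex{} = 0
G(4) = mex{0} = 1
G(5) = mex{0,0} = 1
G(6) = mex{0,0} = 1
G(7) = mex{0,0} = 1
G(8) = mex{1,0,0} = 2
G(9) = mex{1,1,0,0} = 2
G(10) = mex{1,1,0,0} = 2
G(11) = mex{1,1,0,0} = 2
G(12) = mex{2,1,1,0} = 3
G(13) = mex{2,2,1,1} = 0
G(14) = mex{2,2,1,1} = 0
G(15) = mex{2,2,1,1} = 0
G(16) = mex{3,2,2,1} = 0
G(17) = mex{0,3,2,2} = 1
G(18) = mex{0,0,2,2} = 1
G(19) = mex{0,0,2,2} = 1
G(20) = mex{0,0,3,2} = 1
G(21) = mex{1,0,0,3} = 2
G_B(21) = 2.
Combined Grundy value = 1 ⊕ 2 = 3.
A winning move leaves total XOR = 0, i.e. changes one component's Grundy value g to g ⊕ X where X is the current total.
Pile A: need g' = 1⊕3 = 2. Options: 7−1→G=0, 7−5→G=0, 7−7→G=0. Hits: 0.
Pile B: need g' = 2⊕3 = 1. Options: 21−4→G=1, 21−5→G=0, 21−8→G=0, 21−9→G=3. Hits: 1.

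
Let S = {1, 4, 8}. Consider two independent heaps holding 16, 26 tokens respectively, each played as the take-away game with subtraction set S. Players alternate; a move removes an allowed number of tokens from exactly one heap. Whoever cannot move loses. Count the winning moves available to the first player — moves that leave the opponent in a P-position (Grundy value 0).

All heaps use S = {1, 4, 8}:
G(0) = 0
G(1) = mex{0} = 1
G(2) = mex{1} = 0
G(3) = mex{0} = 1
G(4) = mex{1,0} = 2
G(5) = mex{2,1} = 0
G(6) = mex{0,0} = 1
G(7) = mex{1,1} = 0
G(8) = mex{0,2,0} = 1
G(9) = mex{1,0,1} = 2
G(10) = mex{2,1,0} = 3
G(11) = mex{3,0,1} = 2
G(12) = mex{2,1,2} = 0
G(13) = mex{0,2,0} = 1
G(14) = mex{1,3,1} = 0
G(15) = mex{0,2,0} = 1
G(16) = mex{1,0,1} = 2
G(17) = mex{2,1,2} = 0
G(18) = mex{0,0,3} = 1
G(19) = mex{1,1,2} = 0
G(20) = mex{0,2,0} = 1
G(21) = mex{1,0,1} = 2
G(22) = mex{2,1,0} = 3
G(23) = mex{3,0,1} = 2
G(24) = mex{2,1,2} = 0
G(25) = mex{0,2,0} = 1
G(26) = mex{1,3,1} = 0
Heap A: G(16) = 2.
Heap B: G(26) = 0.
Combined Grundy value = 2 ⊕ 0 = 2.
A winning move leaves total XOR = 0, i.e. changes one component's Grundy value g to g ⊕ X where X is the current total.
Heap A: need g' = 2⊕2 = 0. Options: 16−1→G=1, 16−4→G=0, 16−8→G=1. Hits: 1.
Heap B: need g' = 0⊕2 = 2. Options: 26−1→G=1, 26−4→G=3, 26−8→G=1. Hits: 0.

1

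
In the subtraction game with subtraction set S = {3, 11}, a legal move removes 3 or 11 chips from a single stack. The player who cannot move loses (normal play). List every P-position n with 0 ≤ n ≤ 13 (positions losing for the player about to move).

0, 1, 2, 6, 7, 8

G(0) = 0
G(1) = mex{} = 0
G(2) = mex{} = 0
G(3) = mex{0} = 1
G(4) = mex{0} = 1
G(5) = mex{0} = 1
G(6) = mex{1} = 0
G(7) = mex{1} = 0
G(8) = mex{1} = 0
G(9) = mex{0} = 1
G(10) = mex{0} = 1
G(11) = mex{0,0} = 1
G(12) = mex{1,0} = 2
G(13) = mex{1,0} = 2
P-positions are exactly the n with G(n) = 0.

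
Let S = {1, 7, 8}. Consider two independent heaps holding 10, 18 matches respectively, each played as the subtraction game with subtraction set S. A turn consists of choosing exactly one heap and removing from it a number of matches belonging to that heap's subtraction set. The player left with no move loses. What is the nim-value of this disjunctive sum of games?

All heaps use S = {1, 7, 8}:
n :  0  1  2  3  4  5  6  7  8  9 10 11 12 13 14 15 16 17 18
G :  0  1  0  1  0  1  0  1  2  3  2  3  2  3  2  0  1  0  1
Heap A: G(10) = 2.
Heap B: G(18) = 1.
Combined Grundy value = 2 ⊕ 1 = 3.

3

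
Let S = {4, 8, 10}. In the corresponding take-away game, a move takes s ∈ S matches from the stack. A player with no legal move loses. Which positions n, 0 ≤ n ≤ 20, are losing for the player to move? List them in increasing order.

0, 1, 2, 3, 14, 15, 16, 17

n :  0  1  2  3  4  5  6  7  8  9 10 11 12 13 14 15 16 17 18 19 20
G :  0  0  0  0  1  1  1  1  2  2  2  2  3  3  0  0  0  0  1  1  1
P-positions are exactly the n with G(n) = 0.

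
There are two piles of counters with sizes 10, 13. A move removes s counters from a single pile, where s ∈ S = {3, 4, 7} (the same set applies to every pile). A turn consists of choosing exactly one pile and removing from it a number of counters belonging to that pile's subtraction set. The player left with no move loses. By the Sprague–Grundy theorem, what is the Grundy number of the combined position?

1

All piles use S = {3, 4, 7}:
n :  0  1  2  3  4  5  6  7  8  9 10 11 12 13
G :  0  0  0  1  1  1  2  2  2  3  0  0  0  1
Pile A: G(10) = 0.
Pile B: G(13) = 1.
Combined Grundy value = 0 ⊕ 1 = 1.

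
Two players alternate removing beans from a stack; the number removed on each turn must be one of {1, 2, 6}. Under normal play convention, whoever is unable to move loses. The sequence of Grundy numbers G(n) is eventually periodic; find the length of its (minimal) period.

G(0) = 0
G(1) = mex{0} = 1
G(2) = mex{1,0} = 2
G(3) = mex{2,1} = 0
G(4) = mex{0,2} = 1
G(5) = mex{1,0} = 2
G(6) = mex{2,1,0} = 3
G(7) = mex{3,2,1} = 0
G(8) = mex{0,3,2} = 1
G(9) = mex{1,0,0} = 2
G(10) = mex{2,1,1} = 0
G(11) = mex{0,2,2} = 1
G(12) = mex{1,0,3} = 2
G(13) = mex{2,1,0} = 3
G(14) = mex{3,2,1} = 0
G(15) = mex{0,3,2} = 1
G(n+7) = G(n) holds for n = 0,…,5 (a full window of length max(S) = 6), so the sequence is purely periodic with period 7.

7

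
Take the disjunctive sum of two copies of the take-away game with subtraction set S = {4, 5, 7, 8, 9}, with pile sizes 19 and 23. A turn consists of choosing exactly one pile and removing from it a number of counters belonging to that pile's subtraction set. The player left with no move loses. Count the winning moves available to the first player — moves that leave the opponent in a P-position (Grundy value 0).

All piles use S = {4, 5, 7, 8, 9}:
n :  0  1  2  3  4  5  6  7  8  9 10 11 12 13 14 15 16 17 18 19 20 21 22 23
G :  0  0  0  0  1  1  1  1  2  2  2  2  3  0  0  0  0  1  1  1  1  2  2  2
Pile A: G(19) = 1.
Pile B: G(23) = 2.
Combined Grundy value = 1 ⊕ 2 = 3.
A winning move leaves total XOR = 0, i.e. changes one component's Grundy value g to g ⊕ X where X is the current total.
Pile A: need g' = 1⊕3 = 2. Options: 19−4→G=0, 19−5→G=0, 19−7→G=3, 19−8→G=2, 19−9→G=2. Hits: 2.
Pile B: need g' = 2⊕3 = 1. Options: 23−4→G=1, 23−5→G=1, 23−7→G=0, 23−8→G=0, 23−9→G=0. Hits: 2.

4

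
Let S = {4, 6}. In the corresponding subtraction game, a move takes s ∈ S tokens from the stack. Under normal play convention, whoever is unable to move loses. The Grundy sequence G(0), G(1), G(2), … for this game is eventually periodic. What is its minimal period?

10

G(0) = 0
G(1) = mex{} = 0
G(2) = mex{} = 0
G(3) = mex{} = 0
G(4) = mex{0} = 1
G(5) = mex{0} = 1
G(6) = mex{0,0} = 1
G(7) = mex{0,0} = 1
G(8) = mex{1,0} = 2
G(9) = mex{1,0} = 2
G(10) = mex{1,1} = 0
G(11) = mex{1,1} = 0
G(12) = mex{2,1} = 0
G(13) = mex{2,1} = 0
G(14) = mex{0,2} = 1
G(15) = mex{0,2} = 1
G(16) = mex{0,0} = 1
G(17) = mex{0,0} = 1
G(18) = mex{1,0} = 2
G(19) = mex{1,0} = 2
G(20) = mex{1,1} = 0
G(21) = mex{1,1} = 0
G(n+10) = G(n) holds for n = 0,…,5 (a full window of length max(S) = 6), so the sequence is purely periodic with period 10.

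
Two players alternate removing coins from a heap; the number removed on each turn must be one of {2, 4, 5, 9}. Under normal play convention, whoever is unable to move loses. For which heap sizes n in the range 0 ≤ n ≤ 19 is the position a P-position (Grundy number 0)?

G(0) = 0
G(1) = mex{} = 0
G(2) = mex{0} = 1
G(3) = mex{0} = 1
G(4) = mex{1,0} = 2
G(5) = mex{1,0,0} = 2
G(6) = mex{2,1,0} = 3
G(7) = mex{2,1,1} = 0
G(8) = mex{3,2,1} = 0
G(9) = mex{0,2,2,0} = 1
G(10) = mex{0,3,2,0} = 1
G(11) = mex{1,0,3,1} = 2
G(12) = mex{1,0,0,1} = 2
G(13) = mex{2,1,0,2} = 3
G(14) = mex{2,1,1,2} = 0
G(15) = mex{3,2,1,3} = 0
G(16) = mex{0,2,2,0} = 1
G(17) = mex{0,3,2,0} = 1
G(18) = mex{1,0,3,1} = 2
G(19) = mex{1,0,0,1} = 2
P-positions are exactly the n with G(n) = 0.

0, 1, 7, 8, 14, 15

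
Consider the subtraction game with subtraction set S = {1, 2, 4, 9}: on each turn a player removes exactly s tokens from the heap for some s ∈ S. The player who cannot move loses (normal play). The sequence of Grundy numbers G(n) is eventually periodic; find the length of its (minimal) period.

11

G(0) = 0
G(1) = mex{0} = 1
G(2) = mex{1,0} = 2
G(3) = mex{2,1} = 0
G(4) = mex{0,2,0} = 1
G(5) = mex{1,0,1} = 2
G(6) = mex{2,1,2} = 0
G(7) = mex{0,2,0} = 1
G(8) = mex{1,0,1} = 2
G(9) = mex{2,1,2,0} = 3
G(10) = mex{3,2,0,1} = 4
G(11) = mex{4,3,1,2} = 0
G(12) = mex{0,4,2,0} = 1
G(13) = mex{1,0,3,1} = 2
G(14) = mex{2,1,4,2} = 0
G(15) = mex{0,2,0,0} = 1
G(16) = mex{1,0,1,1} = 2
G(17) = mex{2,1,2,2} = 0
G(18) = mex{0,2,0,3} = 1
G(19) = mex{1,0,1,4} = 2
G(20) = mex{2,1,2,0} = 3
G(21) = mex{3,2,0,1} = 4
G(22) = mex{4,3,1,2} = 0
G(23) = mex{0,4,2,0} = 1
G(n+11) = G(n) holds for n = 0,…,8 (a full window of length max(S) = 9), so the sequence is purely periodic with period 11.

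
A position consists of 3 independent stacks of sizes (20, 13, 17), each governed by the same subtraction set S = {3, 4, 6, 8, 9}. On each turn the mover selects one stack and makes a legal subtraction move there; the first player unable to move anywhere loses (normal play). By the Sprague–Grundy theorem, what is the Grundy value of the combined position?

All stacks use S = {3, 4, 6, 8, 9}:
n :  0  1  2  3  4  5  6  7  8  9 10 11 12 13 14 15 16 17 18 19 20
G :  0  0  0  1  1  1  2  2  2  3  3  3  0  0  0  1  1  1  2  2  2
Stack A: G(20) = 2.
Stack B: G(13) = 0.
Stack C: G(17) = 1.
Combined Grundy value = 2 ⊕ 0 ⊕ 1 = 3.

3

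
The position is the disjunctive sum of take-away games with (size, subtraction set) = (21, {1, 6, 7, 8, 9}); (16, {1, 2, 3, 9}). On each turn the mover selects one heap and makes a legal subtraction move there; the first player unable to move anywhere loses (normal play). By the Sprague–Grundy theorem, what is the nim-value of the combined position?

3

Heap A, S = {1, 6, 7, 8, 9}:
G(0) = 0
G(1) = mex{0} = 1
G(2) = mex{1} = 0
G(3) = mex{0} = 1
G(4) = mex{1} = 0
G(5) = mex{0} = 1
G(6) = mex{1,0} = 2
G(7) = mex{2,1,0} = 3
G(8) = mex{3,0,1,0} = 2
G(9) = mex{2,1,0,1,0} = 3
G(10) = mex{3,0,1,0,1} = 2
G(11) = mex{2,1,0,1,0} = 3
G(12) = mex{3,2,1,0,1} = 4
G(13) = mex{4,3,2,1,0} = 5
G(14) = mex{5,2,3,2,1} = 0
G(15) = mex{0,3,2,3,2} = 1
G(16) = mex{1,2,3,2,3} = 0
G(17) = mex{0,3,2,3,2} = 1
G(18) = mex{1,4,3,2,3} = 0
G(19) = mex{0,5,4,3,2} = 1
G(20) = mex{1,0,5,4,3} = 2
G(21) = mex{2,1,0,5,4} = 3
G_A(21) = 3.
Heap B, S = {1, 2, 3, 9}:
n :  0  1  2  3  4  5  6  7  8  9 10 11 12 13 14 15 16
G :  0  1  2  3  0  1  2  3  0  1  2  3  0  1  2  3  0
G_B(16) = 0.
Combined Grundy value = 3 ⊕ 0 = 3.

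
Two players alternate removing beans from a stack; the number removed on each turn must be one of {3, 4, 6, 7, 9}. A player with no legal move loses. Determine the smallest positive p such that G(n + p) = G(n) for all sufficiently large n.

12

n :  0  1  2  3  4  5  6  7  8  9 10 11 12 13 14 15 16 17 18 19 20 21 22 23 24 25
G :  0  0  0  1  1  1  2  2  2  3  3  3  0  0  0  1  1  1  2  2  2  3  3  3  0  0
G(n+12) = G(n) holds for n = 0,…,8 (a full window of length max(S) = 9), so the sequence is purely periodic with period 12.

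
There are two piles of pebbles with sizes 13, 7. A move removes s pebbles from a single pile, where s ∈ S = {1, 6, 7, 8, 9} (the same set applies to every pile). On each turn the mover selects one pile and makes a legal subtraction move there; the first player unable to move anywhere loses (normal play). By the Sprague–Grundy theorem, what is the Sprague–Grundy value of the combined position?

All piles use S = {1, 6, 7, 8, 9}:
G(0) = 0
G(1) = mex{0} = 1
G(2) = mex{1} = 0
G(3) = mex{0} = 1
G(4) = mex{1} = 0
G(5) = mex{0} = 1
G(6) = mex{1,0} = 2
G(7) = mex{2,1,0} = 3
G(8) = mex{3,0,1,0} = 2
G(9) = mex{2,1,0,1,0} = 3
G(10) = mex{3,0,1,0,1} = 2
G(11) = mex{2,1,0,1,0} = 3
G(12) = mex{3,2,1,0,1} = 4
G(13) = mex{4,3,2,1,0} = 5
Pile A: G(13) = 5.
Pile B: G(7) = 3.
Combined Grundy value = 5 ⊕ 3 = 6.

6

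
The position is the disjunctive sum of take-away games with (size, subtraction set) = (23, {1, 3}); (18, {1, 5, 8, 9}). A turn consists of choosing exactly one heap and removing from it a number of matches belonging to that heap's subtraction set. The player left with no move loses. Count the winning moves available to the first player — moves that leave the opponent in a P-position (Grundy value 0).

3

Heap A, S = {1, 3}:
G(0) = 0
G(1) = mex{0} = 1
G(2) = mex{1} = 0
G(3) = mex{0,0} = 1
G(4) = mex{1,1} = 0
G(5) = mex{0,0} = 1
G(6) = mex{1,1} = 0
G(7) = mex{0,0} = 1
G(8) = mex{1,1} = 0
G(9) = mex{0,0} = 1
G(10) = mex{1,1} = 0
G(11) = mex{0,0} = 1
G(12) = mex{1,1} = 0
G(13) = mex{0,0} = 1
G(14) = mex{1,1} = 0
G(15) = mex{0,0} = 1
G(16) = mex{1,1} = 0
G(17) = mex{0,0} = 1
G(18) = mex{1,1} = 0
G(19) = mex{0,0} = 1
G(20) = mex{1,1} = 0
G(21) = mex{0,0} = 1
G(22) = mex{1,1} = 0
G(23) = mex{0,0} = 1
G_A(23) = 1.
Heap B, S = {1, 5, 8, 9}:
n :  0  1  2  3  4  5  6  7  8  9 10 11 12 13 14 15 16 17 18
G :  0  1  0  1  0  1  0  1  2  3  2  3  2  3  2  3  0  1  0
G_B(18) = 0.
Combined Grundy value = 1 ⊕ 0 = 1.
A winning move leaves total XOR = 0, i.e. changes one component's Grundy value g to g ⊕ X where X is the current total.
Heap A: need g' = 1⊕1 = 0. Options: 23−1→G=0, 23−3→G=0. Hits: 2.
Heap B: need g' = 0⊕1 = 1. Options: 18−1→G=1, 18−5→G=3, 18−8→G=2, 18−9→G=3. Hits: 1.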